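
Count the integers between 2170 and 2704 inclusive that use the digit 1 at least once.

126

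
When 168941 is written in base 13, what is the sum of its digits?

168941 in base 13 is 5BB86.
Digit sum: 5+11+11+8+6 = 41.

41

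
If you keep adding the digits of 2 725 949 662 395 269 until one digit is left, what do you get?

5

2+7+2+5+9+4+9+6+6+2+3+9+5+2+6+9 = 86
8+6 = 14
1+4 = 5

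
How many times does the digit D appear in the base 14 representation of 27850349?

27850349 in base 14 is 39AD789.
The digit D appears 1 time.

1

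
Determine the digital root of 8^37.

The digital root of n equals n mod 9 (or 9 when 9 | n), so we need 8^37 mod 9.
8^37 ≡ 8 (mod 9), so the digital root is 8.

8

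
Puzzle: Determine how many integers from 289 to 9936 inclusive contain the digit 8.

The integers in [289, 9936] that contain the digit 8: 289, 298, 308, 318, 328, 338, …, 9918, 9928.
3368 qualify.

3368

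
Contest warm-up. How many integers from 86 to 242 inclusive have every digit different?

The integers in [86, 242] that have every digit different: 86, 87, 89, 90, 91, 92, …, 240, 241.
110 qualify.

110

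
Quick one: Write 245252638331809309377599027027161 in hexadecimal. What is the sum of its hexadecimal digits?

245252638331809309377599027027161 in base 16 is C1786039B0577B8D337355C1CD9.
Digit sum: 12+1+7+8+6+0+3+9+11+0+5+7+7+11+8+13+3+3+7+3+5+5+12+1+12+13+9 = 181.

181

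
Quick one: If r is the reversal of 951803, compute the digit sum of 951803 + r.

34

Reversal of 951803 is 308159; 951803 + 308159 = 1259962.
Digit sum of 1259962: 1+2+5+9+9+6+2 = 34.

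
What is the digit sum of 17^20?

17^20 = 4064231406647572522401601
Sum of its 25 digits: 82.

82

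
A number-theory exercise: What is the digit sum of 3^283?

3^283 = 1060022504839090035772419052793733239801344339524625166157488821493658771187233801104929735574895792784855664465887301402999721572023227
Sum of its 136 digits: 603.

603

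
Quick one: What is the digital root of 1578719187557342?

1+5+7+8+7+1+9+1+8+7+5+5+7+3+4+2 = 80
8+0 = 8
(Equivalently, 1578719187557342 mod 9 = 8.)

8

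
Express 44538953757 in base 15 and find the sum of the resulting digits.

53

44538953757 in base 15 is 125A21C08C.
Digit sum: 1+2+5+10+2+1+12+0+8+12 = 53.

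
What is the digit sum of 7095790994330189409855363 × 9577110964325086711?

225

7095790994330189409855363 × 9577110964325086711 = 67957177732358866189612707564756842943381093
Sum of its 44 digits: 225.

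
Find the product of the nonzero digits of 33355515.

16875

3×3×3×5×5×5×1×5 = 16875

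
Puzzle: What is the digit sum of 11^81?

11^81 = 2253240236044012487937308538033349567966729852481170503814810577345406584190098644811
Sum of its 85 digits: 359.

359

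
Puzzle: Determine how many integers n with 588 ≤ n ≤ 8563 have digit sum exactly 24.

The integers in [588, 8563] that have digit sum exactly 24: 699, 789, 798, 879, 888, 897, …, 8547, 8556.
302 qualify.

302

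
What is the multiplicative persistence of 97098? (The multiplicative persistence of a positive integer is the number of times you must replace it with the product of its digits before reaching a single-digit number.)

1

97098 → 0 (1 step)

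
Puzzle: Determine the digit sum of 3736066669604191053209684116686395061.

162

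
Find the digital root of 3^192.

The digital root of n equals n mod 9 (or 9 when 9 | n), so we need 3^192 mod 9.
3^192 ≡ 0 (mod 9), so the digital root is 9.

9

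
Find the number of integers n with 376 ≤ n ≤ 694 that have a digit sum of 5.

The integers in [376, 694] that have a digit sum of 5: 401, 410, 500.
3 qualify.

3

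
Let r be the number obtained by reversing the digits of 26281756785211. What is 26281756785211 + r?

37540522503473

Reverse of 26281756785211 is 11258765718262.
26281756785211 + 11258765718262 = 37540522503473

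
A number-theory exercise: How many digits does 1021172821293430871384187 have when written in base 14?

21

1021172821293430871384187 in base 14 is C2C281387C75836184D51, which has 21 digits.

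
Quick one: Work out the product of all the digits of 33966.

3×3×9×6×6 = 2916

2916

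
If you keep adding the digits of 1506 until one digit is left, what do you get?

3

1+5+0+6 = 12
1+2 = 3
(Equivalently, 1506 mod 9 = 3.)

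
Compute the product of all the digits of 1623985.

12960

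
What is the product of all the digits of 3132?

3×1×3×2 = 18

18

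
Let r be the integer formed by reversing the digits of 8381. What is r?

1838

Reversing 8381 gives 1838.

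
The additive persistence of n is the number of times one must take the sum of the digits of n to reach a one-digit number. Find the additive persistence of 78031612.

78031612 → 28 → 10 → 1 (3 steps)

3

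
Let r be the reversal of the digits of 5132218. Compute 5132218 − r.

-2990097

Reverse of 5132218 is 8122315.
5132218 − 8122315 = -2990097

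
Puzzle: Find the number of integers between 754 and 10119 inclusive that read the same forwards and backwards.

117

The integers in [754, 10119] that read the same forwards and backwards: 757, 767, 777, 787, 797, 808, …, 10001, 10101.
117 qualify.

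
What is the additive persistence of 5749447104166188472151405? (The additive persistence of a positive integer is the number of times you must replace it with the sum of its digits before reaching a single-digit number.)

2

5749447104166188472151405 → 104 → 5 (2 steps)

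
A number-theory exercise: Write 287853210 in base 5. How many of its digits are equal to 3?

287853210 in base 5 is 1042142300320.
The digit 3 appears 2 times.

2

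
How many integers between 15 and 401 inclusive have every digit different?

The integers in [15, 401] that have every digit different: 15, 16, 17, 18, 19, 20, …, 398, 401.
294 qualify.

294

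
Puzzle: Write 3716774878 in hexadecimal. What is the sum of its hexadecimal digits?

88

3716774878 in base 16 is DD897BDE.
Digit sum: 13+13+8+9+7+11+13+14 = 88.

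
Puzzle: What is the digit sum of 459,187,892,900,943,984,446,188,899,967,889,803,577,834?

4+5+9+1+8+7+8+9+2+9+0+0+9+4+3+9+8+4+4+4+6+1+8+8+8+9+9+9+6+7+8+8+9+8+0+3+5+7+7+8+3+4 = 248

248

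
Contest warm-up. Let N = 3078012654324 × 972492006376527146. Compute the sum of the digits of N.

135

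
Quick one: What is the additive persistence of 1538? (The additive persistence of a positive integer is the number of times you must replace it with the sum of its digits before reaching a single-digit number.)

2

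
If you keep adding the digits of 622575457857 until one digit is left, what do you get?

9

6+2+2+5+7+5+4+5+7+8+5+7 = 63
6+3 = 9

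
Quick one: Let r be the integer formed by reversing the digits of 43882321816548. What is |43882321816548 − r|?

40679490512286

Reverse of 43882321816548 is 84561812328834.
|43882321816548 − 84561812328834| = 40679490512286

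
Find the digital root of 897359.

8+9+7+3+5+9 = 41
4+1 = 5
(Equivalently, 897359 mod 9 = 5.)

5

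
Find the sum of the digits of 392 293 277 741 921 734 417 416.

3+9+2+2+9+3+2+7+7+7+4+1+9+2+1+7+3+4+4+1+7+4+1+6 = 105

105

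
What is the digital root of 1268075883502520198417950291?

1+2+6+8+0+7+5+8+8+3+5+0+2+5+2+0+1+9+8+4+1+7+9+5+0+2+9+1 = 118
1+1+8 = 10
1+0 = 1

1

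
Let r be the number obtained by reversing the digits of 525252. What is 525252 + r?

777777

Reverse of 525252 is 252525.
525252 + 252525 = 777777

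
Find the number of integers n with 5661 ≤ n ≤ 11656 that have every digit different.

2541

The integers in [5661, 11656] that have every digit different: 5670, 5671, 5672, 5673, 5674, 5678, …, 10986, 10987.
2541 qualify.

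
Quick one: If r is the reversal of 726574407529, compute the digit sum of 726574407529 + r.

62

Reversal of 726574407529 is 925704475627; 726574407529 + 925704475627 = 1652278883156.
Digit sum of 1652278883156: 1+6+5+2+2+7+8+8+8+3+1+5+6 = 62.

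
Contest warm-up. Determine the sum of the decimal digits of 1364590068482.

56

1+3+6+4+5+9+0+0+6+8+4+8+2 = 56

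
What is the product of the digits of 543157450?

5×4×3×1×5×7×4×5×0 = 0

0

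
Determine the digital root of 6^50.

9

The digital root of n equals n mod 9 (or 9 when 9 | n), so we need 6^50 mod 9.
6^50 ≡ 0 (mod 9), so the digital root is 9.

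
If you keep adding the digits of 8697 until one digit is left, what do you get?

3

8+6+9+7 = 30
3+0 = 3
(Equivalently, 8697 mod 9 = 3.)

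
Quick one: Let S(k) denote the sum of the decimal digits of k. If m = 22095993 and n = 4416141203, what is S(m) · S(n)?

S(22095993) = 2+2+0+9+5+9+9+3 = 39.
S(4416141203) = 4+4+1+6+1+4+1+2+0+3 = 26.
39 · 26 = 1014.

1014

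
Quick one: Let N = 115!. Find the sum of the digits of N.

115! = 292509369349301569068815180481773552003419272043053514672100535242441942363589054622883930786268803187059211939585703515345785120071002251720730101703194015956992000000000000000000000000000
Sum of its 189 digits: 648.

648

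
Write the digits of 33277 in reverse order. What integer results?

77233

Reversing 33277 gives 77233.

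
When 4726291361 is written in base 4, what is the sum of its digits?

26

4726291361 in base 4 is 10121231113232201.
Digit sum: 1+0+1+2+1+2+3+1+1+1+3+2+3+2+2+0+1 = 26.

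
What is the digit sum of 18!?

54

18! = 6402373705728000
Sum of its 16 digits: 54.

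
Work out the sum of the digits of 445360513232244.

48

4+4+5+3+6+0+5+1+3+2+3+2+2+4+4 = 48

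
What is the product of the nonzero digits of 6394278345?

4354560

6×3×9×4×2×7×8×3×4×5 = 4354560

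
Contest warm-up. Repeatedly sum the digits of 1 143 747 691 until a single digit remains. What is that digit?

7

1+1+4+3+7+4+7+6+9+1 = 43
4+3 = 7
(Equivalently, 1 143 747 691 mod 9 = 7.)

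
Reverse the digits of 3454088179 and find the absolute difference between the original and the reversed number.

6264716364

Reverse of 3454088179 is 9718804543.
|3454088179 − 9718804543| = 6264716364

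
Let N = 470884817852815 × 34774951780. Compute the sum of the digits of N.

121

470884817852815 × 34774951780 = 16374996834765724762260700
Sum of its 26 digits: 121.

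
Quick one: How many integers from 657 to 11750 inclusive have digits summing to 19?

738

The integers in [657, 11750] that have digits summing to 19: 658, 667, 676, 685, 694, 739, …, 11737, 11746.
738 qualify.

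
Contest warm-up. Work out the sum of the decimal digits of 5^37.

5^37 = 72759576141834259033203125
Sum of its 26 digits: 104.

104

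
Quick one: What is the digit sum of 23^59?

326

23^59 = 219756801305995011868741136319862577205018109070321830013486322196049230779513287
Sum of its 81 digits: 326.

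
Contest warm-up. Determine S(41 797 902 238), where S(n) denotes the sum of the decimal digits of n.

4+1+7+9+7+9+0+2+2+3+8 = 52

52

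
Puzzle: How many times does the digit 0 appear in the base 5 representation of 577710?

1

577710 in base 5 is 121441320.
The digit 0 appears 1 time.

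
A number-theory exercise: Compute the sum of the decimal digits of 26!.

81

26! = 403291461126605635584000000
Sum of its 27 digits: 81.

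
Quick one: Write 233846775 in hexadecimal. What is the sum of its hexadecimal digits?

60

233846775 in base 16 is DF037F7.
Digit sum: 13+15+0+3+7+15+7 = 60.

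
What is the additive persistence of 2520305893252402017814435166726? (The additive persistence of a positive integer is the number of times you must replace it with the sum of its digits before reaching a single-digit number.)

2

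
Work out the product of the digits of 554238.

4800

5×5×4×2×3×8 = 4800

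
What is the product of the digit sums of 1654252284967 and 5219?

1037

S(1654252284967) = 1+6+5+4+2+5+2+2+8+4+9+6+7 = 61.
S(5219) = 5+2+1+9 = 17.
61 · 17 = 1037.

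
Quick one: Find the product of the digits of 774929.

31752

7×7×4×9×2×9 = 31752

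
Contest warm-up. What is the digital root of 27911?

2+7+9+1+1 = 20
2+0 = 2
(Equivalently, 27911 mod 9 = 2.)

2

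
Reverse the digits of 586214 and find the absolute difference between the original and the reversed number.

173529

Reverse of 586214 is 412685.
|586214 − 412685| = 173529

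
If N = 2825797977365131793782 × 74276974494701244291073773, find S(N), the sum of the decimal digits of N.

2825797977365131793782 × 74276974494701244291073773 = 209891724291928258271049195283344374666384679486
Sum of its 48 digits: 237.

237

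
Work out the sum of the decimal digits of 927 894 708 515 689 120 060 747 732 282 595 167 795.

9+2+7+8+9+4+7+0+8+5+1+5+6+8+9+1+2+0+0+6+0+7+4+7+7+3+2+2+8+2+5+9+5+1+6+7+7+9+5 = 193

193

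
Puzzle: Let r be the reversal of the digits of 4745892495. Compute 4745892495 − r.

-1197092979

Reverse of 4745892495 is 5942985474.
4745892495 − 5942985474 = -1197092979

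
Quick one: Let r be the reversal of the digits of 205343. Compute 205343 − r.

-138159

Reverse of 205343 is 343502.
205343 − 343502 = -138159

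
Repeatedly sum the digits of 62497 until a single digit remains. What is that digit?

6+2+4+9+7 = 28
2+8 = 10
1+0 = 1
(Equivalently, 62497 mod 9 = 1.)

1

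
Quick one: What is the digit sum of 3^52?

3^52 = 6461081889226673298932241
Sum of its 25 digits: 117.

117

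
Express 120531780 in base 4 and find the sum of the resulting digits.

21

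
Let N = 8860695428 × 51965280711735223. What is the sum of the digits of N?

116

8860695428 × 51965280711735223 = 460448525217208876382660444
Sum of its 27 digits: 116.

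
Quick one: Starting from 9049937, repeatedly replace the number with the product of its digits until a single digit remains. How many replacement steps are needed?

9049937 → 0 (1 step)

1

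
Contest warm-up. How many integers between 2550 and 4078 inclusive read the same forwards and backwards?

16

The integers in [2550, 4078] that read the same forwards and backwards: 2552, 2662, 2772, 2882, 2992, 3003, …, 3993, 4004.
16 qualify.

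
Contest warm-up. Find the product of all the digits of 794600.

7×9×4×6×0×0 = 0

0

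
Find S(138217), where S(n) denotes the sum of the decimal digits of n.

1+3+8+2+1+7 = 22

22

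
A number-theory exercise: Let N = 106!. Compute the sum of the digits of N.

639

106! = 114628056373470835453434738414834942870388487424139673389282723476762012382449946252660360871841673476016298287096435143747350528228224302506311680000000000000000000000000
Sum of its 171 digits: 639.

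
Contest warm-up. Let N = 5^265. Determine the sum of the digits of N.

5^265 = 168675167091688371589577184820320304123359382117896120801244208401730308655516153476006005927193129425010689334885735617128810526305311458860410230020665522943090763874351978302001953125
Sum of its 186 digits: 734.

734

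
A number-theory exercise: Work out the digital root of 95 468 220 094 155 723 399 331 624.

9+5+4+6+8+2+2+0+0+9+4+1+5+5+7+2+3+3+9+9+3+3+1+6+2+4 = 112
1+1+2 = 4
(Equivalently, 95 468 220 094 155 723 399 331 624 mod 9 = 4.)

4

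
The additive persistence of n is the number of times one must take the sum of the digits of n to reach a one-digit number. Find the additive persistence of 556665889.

556665889 → 58 → 13 → 4 (3 steps)

3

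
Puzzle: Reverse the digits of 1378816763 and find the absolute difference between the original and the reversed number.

2297371968

Reverse of 1378816763 is 3676188731.
|1378816763 − 3676188731| = 2297371968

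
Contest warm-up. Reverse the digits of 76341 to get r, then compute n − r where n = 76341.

61974

Reverse of 76341 is 14367.
76341 − 14367 = 61974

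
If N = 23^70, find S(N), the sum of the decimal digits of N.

409

23^70 = 209386424652304064049051461204995116953510089281143424135257228513176887924733660903369498848049
Sum of its 96 digits: 409.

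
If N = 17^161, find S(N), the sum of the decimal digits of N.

17^161 = 1265541356237132362997561656762229414396436280711026374936433754290150951792949220796478860193343623297043758288761508506330239075400844022181908945642285766883574035519162211914437674210411337177617
Sum of its 199 digits: 854.

854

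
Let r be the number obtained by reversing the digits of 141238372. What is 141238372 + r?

415070513

Reverse of 141238372 is 273832141.
141238372 + 273832141 = 415070513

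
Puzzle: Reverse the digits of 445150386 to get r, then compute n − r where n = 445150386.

-237901158

Reverse of 445150386 is 683051544.
445150386 − 683051544 = -237901158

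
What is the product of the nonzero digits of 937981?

13608

9×3×7×9×8×1 = 13608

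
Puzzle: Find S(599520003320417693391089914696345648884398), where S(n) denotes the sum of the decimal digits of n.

203

5+9+9+5+2+0+0+0+3+3+2+0+4+1+7+6+9+3+3+9+1+0+8+9+9+1+4+6+9+6+3+4+5+6+4+8+8+8+4+3+9+8 = 203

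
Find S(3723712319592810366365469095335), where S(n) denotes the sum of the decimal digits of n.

3+7+2+3+7+1+2+3+1+9+5+9+2+8+1+0+3+6+6+3+6+5+4+6+9+0+9+5+3+3+5 = 136

136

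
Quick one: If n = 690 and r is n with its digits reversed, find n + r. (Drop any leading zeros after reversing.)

Reverse of 690 is 96.
690 + 96 = 786

786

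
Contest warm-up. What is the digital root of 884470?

8+8+4+4+7+0 = 31
3+1 = 4

4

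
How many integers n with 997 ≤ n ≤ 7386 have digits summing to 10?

The integers in [997, 7386] that have digits summing to 10: 1009, 1018, 1027, 1036, 1045, 1054, …, 7210, 7300.
210 qualify.

210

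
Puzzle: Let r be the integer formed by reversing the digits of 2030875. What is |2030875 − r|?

3749427

Reverse of 2030875 is 5780302.
|2030875 − 5780302| = 3749427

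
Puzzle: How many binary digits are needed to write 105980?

105980 in base 2 is 11001110111111100, which has 17 digits.

17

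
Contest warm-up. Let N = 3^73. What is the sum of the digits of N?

3^73 = 67585198634817523235520443624317923
Sum of its 35 digits: 153.

153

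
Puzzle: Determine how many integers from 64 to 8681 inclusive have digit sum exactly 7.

113

The integers in [64, 8681] that have digit sum exactly 7: 70, 106, 115, 124, 133, 142, …, 6100, 7000.
113 qualify.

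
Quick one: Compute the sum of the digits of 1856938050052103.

56

1+8+5+6+9+3+8+0+5+0+0+5+2+1+0+3 = 56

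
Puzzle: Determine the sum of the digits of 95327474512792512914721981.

9+5+3+2+7+4+7+4+5+1+2+7+9+2+5+1+2+9+1+4+7+2+1+9+8+1 = 117

117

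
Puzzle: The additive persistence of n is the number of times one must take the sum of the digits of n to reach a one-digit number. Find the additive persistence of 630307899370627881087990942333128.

3

630307899370627881087990942333128 → 155 → 11 → 2 (3 steps)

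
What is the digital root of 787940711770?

7+8+7+9+4+0+7+1+1+7+7+0 = 58
5+8 = 13
1+3 = 4
(Equivalently, 787940711770 mod 9 = 4.)

4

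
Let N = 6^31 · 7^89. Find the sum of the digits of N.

396

6^31 · 7^89 = 2169773112386559931545704083955101429037311866776420274193164304115408903015146880020118001986568192
Sum of its 100 digits: 396.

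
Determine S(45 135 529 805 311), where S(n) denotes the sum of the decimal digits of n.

4+5+1+3+5+5+2+9+8+0+5+3+1+1 = 52

52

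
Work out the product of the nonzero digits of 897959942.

8×9×7×9×5×9×9×4×2 = 14696640

14696640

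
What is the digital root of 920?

2

9+2+0 = 11
1+1 = 2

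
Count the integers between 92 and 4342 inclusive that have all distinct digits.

2356

The integers in [92, 4342] that have all distinct digits: 92, 93, 94, 95, 96, 97, …, 4328, 4329.
2356 qualify.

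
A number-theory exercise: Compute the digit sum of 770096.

7+7+0+0+9+6 = 29

29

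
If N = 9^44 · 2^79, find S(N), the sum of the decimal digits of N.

9^44 · 2^79 = 586192250562058947390364241748000697087891478331754518373013127168
Sum of its 66 digits: 288.

288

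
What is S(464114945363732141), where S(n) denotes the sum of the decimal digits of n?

68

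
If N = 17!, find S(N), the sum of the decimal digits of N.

63

17! = 355687428096000
Sum of its 15 digits: 63.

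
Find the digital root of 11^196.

7

The digital root of n equals n mod 9 (or 9 when 9 | n), so we need 11^196 mod 9.
11^196 ≡ 7 (mod 9), so the digital root is 7.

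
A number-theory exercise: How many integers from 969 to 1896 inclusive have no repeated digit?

463

The integers in [969, 1896] that have no repeated digit: 970, 971, 972, 973, 974, 975, …, 1895, 1896.
463 qualify.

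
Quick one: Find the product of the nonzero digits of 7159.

7×1×5×9 = 315

315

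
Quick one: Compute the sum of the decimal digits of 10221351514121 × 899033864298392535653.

10221351514121 × 899033864298392535653 = 9189341150092428189643196025456013
Sum of its 34 digits: 139.

139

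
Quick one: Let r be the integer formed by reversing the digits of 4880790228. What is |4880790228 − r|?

Reverse of 4880790228 is 8220970884.
|4880790228 − 8220970884| = 3340180656

3340180656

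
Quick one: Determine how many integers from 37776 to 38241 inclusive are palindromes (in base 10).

4

The integers in [37776, 38241] that are palindromes (in base 10): 37873, 37973, 38083, 38183.
4 qualify.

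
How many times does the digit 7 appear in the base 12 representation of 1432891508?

2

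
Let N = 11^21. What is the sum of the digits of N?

11^21 = 7400249944258160101211
Sum of its 22 digits: 71.

71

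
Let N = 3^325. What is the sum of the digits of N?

3^325 = 115986590936146899820214276370222950880642639288534958865570802779422592811965584455577525628620411912503482940245382107910659010715221236364407794115347443
Sum of its 156 digits: 684.

684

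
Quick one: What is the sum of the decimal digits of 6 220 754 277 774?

6+2+2+0+7+5+4+2+7+7+7+7+4 = 60

60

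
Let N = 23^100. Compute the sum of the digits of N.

23^100 = 14886191506363039393791556586559754231987119653801368686576988209222433278539331352152390143277346804233476592179447310859520222529876001
Sum of its 137 digits: 616.

616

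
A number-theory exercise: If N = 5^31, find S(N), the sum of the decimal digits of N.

104

5^31 = 4656612873077392578125
Sum of its 22 digits: 104.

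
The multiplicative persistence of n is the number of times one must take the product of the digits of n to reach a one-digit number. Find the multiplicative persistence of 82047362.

82047362 → 0 (1 step)

1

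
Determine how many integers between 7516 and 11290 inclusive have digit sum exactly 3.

The integers in [7516, 11290] that have digit sum exactly 3: 10002, 10011, 10020, 10101, 10110, 10200, 11001, 11010, 11100.
9 qualify.

9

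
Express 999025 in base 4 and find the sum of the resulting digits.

999025 in base 4 is 3303321301.
Digit sum: 3+3+0+3+3+2+1+3+0+1 = 19.

19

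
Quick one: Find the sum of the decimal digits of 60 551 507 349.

45

6+0+5+5+1+5+0+7+3+4+9 = 45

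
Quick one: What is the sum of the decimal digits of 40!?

40! = 815915283247897734345611269596115894272000000000
Sum of its 48 digits: 189.

189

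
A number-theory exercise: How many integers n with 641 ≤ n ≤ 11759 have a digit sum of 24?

436

The integers in [641, 11759] that have a digit sum of 24: 699, 789, 798, 879, 888, 897, …, 11688, 11697.
436 qualify.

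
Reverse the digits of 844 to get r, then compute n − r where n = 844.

Reverse of 844 is 448.
844 − 448 = 396

396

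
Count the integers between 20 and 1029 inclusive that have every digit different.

727

The integers in [20, 1029] that have every digit different: 20, 21, 23, 24, 25, 26, …, 1028, 1029.
727 qualify.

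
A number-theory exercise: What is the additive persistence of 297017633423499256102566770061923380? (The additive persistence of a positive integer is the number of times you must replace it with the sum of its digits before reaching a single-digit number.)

3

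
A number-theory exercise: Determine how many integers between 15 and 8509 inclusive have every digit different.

4540

The integers in [15, 8509] that have every digit different: 15, 16, 17, 18, 19, 20, …, 8507, 8509.
4540 qualify.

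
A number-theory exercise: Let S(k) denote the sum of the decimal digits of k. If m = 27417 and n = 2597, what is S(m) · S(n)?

483

S(27417) = 2+7+4+1+7 = 21.
S(2597) = 2+5+9+7 = 23.
21 · 23 = 483.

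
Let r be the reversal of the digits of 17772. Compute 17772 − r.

Reverse of 17772 is 27771.
17772 − 27771 = -9999

-9999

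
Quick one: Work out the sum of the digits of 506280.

21

5+0+6+2+8+0 = 21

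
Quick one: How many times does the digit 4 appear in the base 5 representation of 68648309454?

4

68648309454 in base 5 is 2111042431400304.
The digit 4 appears 4 times.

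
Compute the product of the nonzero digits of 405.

20

4×5 = 20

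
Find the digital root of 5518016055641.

5+5+1+8+0+1+6+0+5+5+6+4+1 = 47
4+7 = 11
1+1 = 2

2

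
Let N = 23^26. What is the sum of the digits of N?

23^26 = 254052654154149545721997685422868689
Sum of its 36 digits: 178.

178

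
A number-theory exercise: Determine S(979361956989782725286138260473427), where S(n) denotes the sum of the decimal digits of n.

175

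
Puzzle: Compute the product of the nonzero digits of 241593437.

90720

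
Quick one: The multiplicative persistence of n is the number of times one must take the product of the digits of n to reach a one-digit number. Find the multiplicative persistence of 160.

1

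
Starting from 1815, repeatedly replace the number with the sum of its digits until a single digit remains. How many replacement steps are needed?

1815 → 15 → 6 (2 steps)

2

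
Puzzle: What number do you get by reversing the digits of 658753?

357856

Reversing 658753 gives 357856.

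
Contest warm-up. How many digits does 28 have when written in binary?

5

28 in base 2 is 11100, which has 5 digits.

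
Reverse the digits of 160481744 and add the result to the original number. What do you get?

607665805

Reverse of 160481744 is 447184061.
160481744 + 447184061 = 607665805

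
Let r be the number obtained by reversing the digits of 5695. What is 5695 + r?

Reverse of 5695 is 5965.
5695 + 5965 = 11660

11660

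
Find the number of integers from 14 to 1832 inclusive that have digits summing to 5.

35

The integers in [14, 1832] that have digits summing to 5: 14, 23, 32, 41, 50, 104, …, 1310, 1400.
35 qualify.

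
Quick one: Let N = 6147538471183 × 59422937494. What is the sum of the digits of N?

97

6147538471183 × 59422937494 = 365304794315067729235402
Sum of its 24 digits: 97.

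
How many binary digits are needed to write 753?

753 in base 2 is 1011110001, which has 10 digits.

10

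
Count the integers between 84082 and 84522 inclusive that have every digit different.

The integers in [84082, 84522] that have every digit different: 84091, 84092, 84093, 84095, 84096, 84097, …, 84520, 84521.
146 qualify.

146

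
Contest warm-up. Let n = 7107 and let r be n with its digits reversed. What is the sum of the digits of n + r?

12

Reversal of 7107 is 7017; 7107 + 7017 = 14124.
Digit sum of 14124: 1+4+1+2+4 = 12.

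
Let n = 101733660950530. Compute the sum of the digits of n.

1+0+1+7+3+3+6+6+0+9+5+0+5+3+0 = 49

49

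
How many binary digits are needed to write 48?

6

48 in base 2 is 110000, which has 6 digits.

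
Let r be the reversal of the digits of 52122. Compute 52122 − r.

29997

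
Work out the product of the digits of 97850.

9×7×8×5×0 = 0

0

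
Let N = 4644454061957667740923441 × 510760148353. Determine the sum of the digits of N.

4644454061957667740923441 × 510760148353 = 2372202045704191828959939094375242673
Sum of its 37 digits: 163.

163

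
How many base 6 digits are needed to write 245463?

245463 in base 6 is 5132223, which has 7 digits.

7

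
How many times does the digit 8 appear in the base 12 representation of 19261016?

1

19261016 in base 12 is 654A508.
The digit 8 appears 1 time.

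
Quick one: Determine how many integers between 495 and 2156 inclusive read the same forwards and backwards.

62

The integers in [495, 2156] that read the same forwards and backwards: 505, 515, 525, 535, 545, 555, …, 2002, 2112.
62 qualify.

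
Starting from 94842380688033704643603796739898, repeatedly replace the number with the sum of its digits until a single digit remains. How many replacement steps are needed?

3

94842380688033704643603796739898 → 165 → 12 → 3 (3 steps)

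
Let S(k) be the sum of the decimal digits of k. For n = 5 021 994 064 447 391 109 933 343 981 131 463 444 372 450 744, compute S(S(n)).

16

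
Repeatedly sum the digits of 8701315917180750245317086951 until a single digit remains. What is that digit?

6

8+7+0+1+3+1+5+9+1+7+1+8+0+7+5+0+2+4+5+3+1+7+0+8+6+9+5+1 = 114
1+1+4 = 6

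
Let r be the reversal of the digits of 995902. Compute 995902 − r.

786303

Reverse of 995902 is 209599.
995902 − 209599 = 786303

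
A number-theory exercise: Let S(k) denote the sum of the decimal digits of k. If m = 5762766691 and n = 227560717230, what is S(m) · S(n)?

2310

S(5762766691) = 5+7+6+2+7+6+6+6+9+1 = 55.
S(227560717230) = 2+2+7+5+6+0+7+1+7+2+3+0 = 42.
55 · 42 = 2310.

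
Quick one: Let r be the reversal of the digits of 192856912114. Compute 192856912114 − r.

-218362746177

Reverse of 192856912114 is 411219658291.
192856912114 − 411219658291 = -218362746177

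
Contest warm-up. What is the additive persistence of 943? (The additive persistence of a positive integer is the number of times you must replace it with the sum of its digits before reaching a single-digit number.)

943 → 16 → 7 (2 steps)

2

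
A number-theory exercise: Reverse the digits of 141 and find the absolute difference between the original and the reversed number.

0

Reverse of 141 is 141.
|141 − 141| = 0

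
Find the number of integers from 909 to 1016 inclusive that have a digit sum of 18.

The integers in [909, 1016] that have a digit sum of 18: 909, 918, 927, 936, 945, 954, 963, 972, 981, 990.
10 qualify.

10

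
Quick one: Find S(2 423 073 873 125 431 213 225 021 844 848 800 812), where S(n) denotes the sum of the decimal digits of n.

128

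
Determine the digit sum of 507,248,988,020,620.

61

5+0+7+2+4+8+9+8+8+0+2+0+6+2+0 = 61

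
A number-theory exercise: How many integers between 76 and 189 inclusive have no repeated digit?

85

The integers in [76, 189] that have no repeated digit: 76, 78, 79, 80, 81, 82, …, 187, 189.
85 qualify.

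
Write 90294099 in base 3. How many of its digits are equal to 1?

3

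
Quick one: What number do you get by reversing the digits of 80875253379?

97335257808

Reversing 80875253379 gives 97335257808.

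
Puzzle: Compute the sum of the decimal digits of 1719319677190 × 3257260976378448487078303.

1719319677190 × 3257260976378448487078303 = 5600272890430578268076511800213008570
Sum of its 37 digits: 136.

136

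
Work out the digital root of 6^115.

9

The digital root of n equals n mod 9 (or 9 when 9 | n), so we need 6^115 mod 9.
6^115 ≡ 0 (mod 9), so the digital root is 9.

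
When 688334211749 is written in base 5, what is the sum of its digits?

688334211749 in base 5 is 42234202024233444.
Digit sum: 4+2+2+3+4+2+0+2+0+2+4+2+3+3+4+4+4 = 45.

45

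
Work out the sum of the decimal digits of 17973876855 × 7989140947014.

17973876855 × 7989140947014 = 143595835558867715960970
Sum of its 24 digits: 126.

126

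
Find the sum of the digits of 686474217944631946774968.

6+8+6+4+7+4+2+1+7+9+4+4+6+3+1+9+4+6+7+7+4+9+6+8 = 132

132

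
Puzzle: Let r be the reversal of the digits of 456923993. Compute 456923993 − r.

57594339

Reverse of 456923993 is 399329654.
456923993 − 399329654 = 57594339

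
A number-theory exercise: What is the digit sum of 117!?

117! = 3969937160808720895401959629498630647790406360168322301129748464310422041758630649341780708631240196854767624444057168110272995649603642560353748940315749184568295424000000000000000000000000000
Sum of its 193 digits: 738.

738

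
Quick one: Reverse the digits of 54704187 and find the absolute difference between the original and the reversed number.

Reverse of 54704187 is 78140745.
|54704187 − 78140745| = 23436558

23436558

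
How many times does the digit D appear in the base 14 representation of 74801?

2

74801 in base 14 is 1D38D.
The digit D appears 2 times.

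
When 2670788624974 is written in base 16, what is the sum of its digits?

2670788624974 in base 16 is 26DD768424E.
Digit sum: 2+6+13+13+7+6+8+4+2+4+14 = 79.

79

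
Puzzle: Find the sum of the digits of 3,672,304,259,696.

62

3+6+7+2+3+0+4+2+5+9+6+9+6 = 62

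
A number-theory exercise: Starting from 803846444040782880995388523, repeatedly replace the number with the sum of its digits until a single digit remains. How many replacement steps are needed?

803846444040782880995388523 → 130 → 4 (2 steps)

2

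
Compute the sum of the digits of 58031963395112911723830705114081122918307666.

168

5+8+0+3+1+9+6+3+3+9+5+1+1+2+9+1+1+7+2+3+8+3+0+7+0+5+1+1+4+0+8+1+1+2+2+9+1+8+3+0+7+6+6+6 = 168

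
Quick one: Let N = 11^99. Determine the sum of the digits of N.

467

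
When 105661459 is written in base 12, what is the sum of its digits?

46

105661459 in base 12 is 2B476817.
Digit sum: 2+11+4+7+6+8+1+7 = 46.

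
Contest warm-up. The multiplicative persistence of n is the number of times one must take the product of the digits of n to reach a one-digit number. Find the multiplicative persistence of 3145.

3145 → 60 → 0 (2 steps)

2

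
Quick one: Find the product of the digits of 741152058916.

0

7×4×1×1×5×2×0×5×8×9×1×6 = 0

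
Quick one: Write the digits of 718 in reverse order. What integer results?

817

Reversing 718 gives 817.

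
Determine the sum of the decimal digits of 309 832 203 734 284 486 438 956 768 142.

139

3+0+9+8+3+2+2+0+3+7+3+4+2+8+4+4+8+6+4+3+8+9+5+6+7+6+8+1+4+2 = 139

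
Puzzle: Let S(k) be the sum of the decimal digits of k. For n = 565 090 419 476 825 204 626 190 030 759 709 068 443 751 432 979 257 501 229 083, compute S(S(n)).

14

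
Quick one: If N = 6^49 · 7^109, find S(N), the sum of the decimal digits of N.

6^49 · 7^109 = 17583188434672028444015282266957659310880615314810444410367923334636080895289073668458152694012489354310002499274184189789310287872
Sum of its 131 digits: 576.

576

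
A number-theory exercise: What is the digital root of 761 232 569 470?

7+6+1+2+3+2+5+6+9+4+7+0 = 52
5+2 = 7

7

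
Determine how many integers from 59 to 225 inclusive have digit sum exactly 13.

The integers in [59, 225] that have digit sum exactly 13: 67, 76, 85, 94, 139, 148, …, 184, 193.
11 qualify.

11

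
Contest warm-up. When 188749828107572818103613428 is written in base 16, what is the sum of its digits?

158

188749828107572818103613428 in base 16 is 9C2154AF3D0468781DB7F4.
Digit sum: 9+12+2+1+5+4+10+15+3+13+0+4+6+8+7+8+1+13+11+7+15+4 = 158.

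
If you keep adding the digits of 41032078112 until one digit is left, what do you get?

2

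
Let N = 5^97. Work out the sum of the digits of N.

5^97 = 63108872417680944432938285222622898373856514808721840381622314453125
Sum of its 68 digits: 293.

293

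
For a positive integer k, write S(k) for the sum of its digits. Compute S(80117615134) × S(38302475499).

1998

S(80117615134) = 8+0+1+1+7+6+1+5+1+3+4 = 37.
S(38302475499) = 3+8+3+0+2+4+7+5+4+9+9 = 54.
37 · 54 = 1998.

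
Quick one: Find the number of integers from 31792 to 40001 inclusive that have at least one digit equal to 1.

The integers in [31792, 40001] that have at least one digit equal to 1: 31792, 31793, 31794, 31795, 31796, 31797, …, 39991, 40001.
2377 qualify.

2377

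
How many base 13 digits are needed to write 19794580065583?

19794580065583 in base 13 is B0780C13509B, which has 12 digits.

12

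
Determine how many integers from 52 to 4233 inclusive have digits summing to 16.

The integers in [52, 4233] that have digits summing to 16: 79, 88, 97, 169, 178, 187, …, 4219, 4228.
309 qualify.

309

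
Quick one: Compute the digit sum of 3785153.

32

3+7+8+5+1+5+3 = 32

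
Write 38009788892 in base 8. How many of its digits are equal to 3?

38009788892 in base 8 is 433143654734.
The digit 3 appears 4 times.

4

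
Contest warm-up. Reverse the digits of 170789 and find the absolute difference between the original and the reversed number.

Reverse of 170789 is 987071.
|170789 − 987071| = 816282

816282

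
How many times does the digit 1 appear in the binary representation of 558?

5

558 in base 2 is 1000101110.
The digit 1 appears 5 times.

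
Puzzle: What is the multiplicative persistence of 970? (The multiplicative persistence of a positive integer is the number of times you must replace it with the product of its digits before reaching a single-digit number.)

1

970 → 0 (1 step)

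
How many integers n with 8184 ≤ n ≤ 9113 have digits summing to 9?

1

The integers in [8184, 9113] that have digits summing to 9: 9000.
1 qualifies.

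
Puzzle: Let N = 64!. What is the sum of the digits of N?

324

64! = 126886932185884164103433389335161480802865516174545192198801894375214704230400000000000000
Sum of its 90 digits: 324.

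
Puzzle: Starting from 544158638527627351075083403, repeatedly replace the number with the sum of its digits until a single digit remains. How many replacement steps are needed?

2

544158638527627351075083403 → 112 → 4 (2 steps)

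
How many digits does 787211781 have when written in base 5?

13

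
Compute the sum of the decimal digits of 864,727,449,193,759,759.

106

8+6+4+7+2+7+4+4+9+1+9+3+7+5+9+7+5+9 = 106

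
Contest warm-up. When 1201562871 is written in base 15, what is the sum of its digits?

47

1201562871 in base 15 is 70748966.
Digit sum: 7+0+7+4+8+9+6+6 = 47.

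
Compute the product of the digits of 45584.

4×5×5×8×4 = 3200

3200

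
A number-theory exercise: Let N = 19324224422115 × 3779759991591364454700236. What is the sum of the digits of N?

19324224422115 × 3779759991591364454700236 = 73040930339243032038854020112654119140
Sum of its 38 digits: 120.

120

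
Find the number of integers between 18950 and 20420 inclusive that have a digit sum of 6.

The integers in [18950, 20420] that have a digit sum of 6: 20004, 20013, 20022, 20031, 20040, 20103, …, 20310, 20400.
15 qualify.

15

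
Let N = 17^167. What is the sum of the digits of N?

908

17^167 = 30547091808527362773986691321852629083823574079765768185848040358107564619317985530471243444958185048042401211714302836115633082468984075243653357727157922015870183248952228712277361457453324169506995593073
Sum of its 206 digits: 908.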